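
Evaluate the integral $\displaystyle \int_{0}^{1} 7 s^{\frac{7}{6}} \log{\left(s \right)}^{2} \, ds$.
$\frac{3024}{2197}$

Begin with the known integral
$$J(a) = \int_{0}^{1} 7 s^{a} \, ds = \frac{7}{a + 1}.$$

Differentiating under the integral sign brings down a factor of $\ln s$:
$$\frac{dJ}{da} = \int_{0}^{1} 7 s^{a} \log{\left(s \right)} \, ds = - \frac{7}{\left(a + 1\right)^{2}}.$$

Repeating twice in total — each differentiation brings down another $\ln s$ — gives
$$\frac{d^{2}J}{da^{2}} = \int_{0}^{1} 7 s^{a} \log{\left(s \right)}^{2} \, ds = \frac{14}{\left(a + 1\right)^{3}},$$
and the integrand here is exactly the target integrand, so $I = \frac{14}{\left(a + 1\right)^{3}}$.

Setting $a = \frac{7}{6}$:
$$I = \frac{3024}{2197}.$$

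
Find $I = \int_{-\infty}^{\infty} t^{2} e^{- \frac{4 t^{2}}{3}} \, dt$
$\frac{3 \sqrt{3} \sqrt{\pi}}{16}$

Start from the elementary integral
$$J(a) = \int_{-\infty}^{\infty} e^{- a t^{2}} \, dt = \frac{\sqrt{\pi}}{\sqrt{a}}.$$

Differentiating under the integral sign brings down a factor of $(-t^2)$:
$$\frac{dJ}{da} = \int_{-\infty}^{\infty} - t^{2} e^{- a t^{2}} \, dt = - \frac{\sqrt{\pi}}{2 a^{\frac{3}{2}}}.$$

The integral on the left is $-I$, so $I = \frac{\sqrt{\pi}}{2 a^{\frac{3}{2}}}$.

Setting $a = \frac{4}{3}$:
$$I = \frac{3 \sqrt{3} \sqrt{\pi}}{16}.$$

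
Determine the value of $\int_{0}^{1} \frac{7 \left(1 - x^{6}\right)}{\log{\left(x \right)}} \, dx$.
$- \log{\left(823543 \right)}$

Replace the exponent $6$ by a parameter $a$: let $I(a) = \int_{0}^{1} \frac{7 \left(1 - x^{a}\right)}{\log{\left(x \right)}} \, dx$.

Since $\dfrac{\partial}{\partial a}\,x^{a} = x^{a} \ln x$, the $\ln x$ in the denominator cancels and
$$\frac{dI}{da} = \int_{0}^{1} -7 x^{a} \, dx = -7 \left[\frac{x^{a+1}}{a+1}\right]_0^1 = - \frac{7}{a + 1}.$$

Integrating with respect to $a$ gives $I(a) = - 7 \log{\left(a + 1 \right)} + C$.

At $a = 0$ the integrand is identically $0$, so $I(0) = 0$. The closed form gives $0$, hence $C = 0$.

Setting $a = 6$:
$$I = - \log{\left(823543 \right)}.$$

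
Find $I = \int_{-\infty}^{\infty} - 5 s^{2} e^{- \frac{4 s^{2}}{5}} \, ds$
$- \frac{25 \sqrt{5} \sqrt{\pi}}{16}$

Begin with the known integral
$$J(a) = \int_{-\infty}^{\infty} - 5 e^{- a s^{2}} \, ds = - \frac{5 \sqrt{\pi}}{\sqrt{a}}.$$

Differentiating under the integral sign brings down a factor of $(-s^2)$:
$$\frac{dJ}{da} = \int_{-\infty}^{\infty} 5 s^{2} e^{- a s^{2}} \, ds = \frac{5 \sqrt{\pi}}{2 a^{\frac{3}{2}}}.$$

The integral on the left is $-I$, so $I = - \frac{5 \sqrt{\pi}}{2 a^{\frac{3}{2}}}$.

Setting $a = \frac{4}{5}$:
$$I = - \frac{25 \sqrt{5} \sqrt{\pi}}{16}.$$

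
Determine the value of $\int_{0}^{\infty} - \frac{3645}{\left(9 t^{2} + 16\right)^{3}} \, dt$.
$- \frac{3645 \pi}{16384}$

Start from the standard arctangent integral
$$J(a) = \int_{0}^{\infty} - \frac{5}{a^{2} + t^{2}} \, dt = - \frac{5 \pi}{2 a}.$$

Differentiating under the integral sign with respect to $a$,
$$\frac{dJ}{da} = \int_{0}^{\infty} \frac{10 a}{\left(a^{2} + t^{2}\right)^{2}} \, dt = \frac{5 \pi}{2 a^{2}},$$
so $\int_{0}^{\infty} - \frac{5}{\left(a^{2} + t^{2}\right)^{2}} \, dt = - \frac{5 \pi}{4 a^{3}}$.

Repeating — each differentiation of $1/(t^2+a^2)^j$ produces $-2ja/(t^2+a^2)^{j+1}$ — and dividing through by $-2ja$ at each step yields, after $2$ differentiations in total,
$$\int_{0}^{\infty} - \frac{5}{\left(a^{2} + t^{2}\right)^{3}} \, dt = - \frac{15 \pi}{16 a^{5}}.$$

Setting $a = \frac{4}{3}$:
$$I = - \frac{3645 \pi}{16384}.$$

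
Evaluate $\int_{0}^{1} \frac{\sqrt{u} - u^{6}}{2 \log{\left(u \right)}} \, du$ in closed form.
$\log{\left(\frac{\sqrt{42}}{14} \right)}$

Consider the one-parameter family: let $I(a) = \int_{0}^{1} \frac{- u^{6} + u^{a}}{2 \log{\left(u \right)}} \, du$.

Since $\dfrac{\partial}{\partial a}\,u^{a} = u^{a} \ln u$, the $\ln u$ in the denominator cancels and
$$\frac{dI}{da} = \int_{0}^{1} \frac{1}{2} u^{a} \, du = \frac{1}{2} \left[\frac{u^{a+1}}{a+1}\right]_0^1 = \frac{1}{2 \left(a + 1\right)}.$$

Integrating with respect to $a$ gives $I(a) = \frac{\log{\left(a + 1 \right)}}{2} - \frac{\log{\left(7 \right)}}{2} + C$.

At $a = 6$ the integrand is identically $0$, so $I(6) = 0$. The closed form gives $0$, hence $C = 0$.

Setting $a = \frac{1}{2}$:
$$I = \log{\left(\frac{\sqrt{42}}{14} \right)}.$$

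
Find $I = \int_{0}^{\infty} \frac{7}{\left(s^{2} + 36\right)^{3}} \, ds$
$\frac{7 \pi}{41472}$

Recall the elementary integral
$$J(a) = \int_{0}^{\infty} \frac{7}{a^{2} + s^{2}} \, ds = \frac{7 \pi}{2 a}.$$

Differentiating under the integral sign with respect to $a$,
$$\frac{dJ}{da} = \int_{0}^{\infty} - \frac{14 a}{\left(a^{2} + s^{2}\right)^{2}} \, ds = - \frac{7 \pi}{2 a^{2}},$$
so $\int_{0}^{\infty} \frac{7}{\left(a^{2} + s^{2}\right)^{2}} \, ds = \frac{7 \pi}{4 a^{3}}$.

Repeating — each differentiation of $1/(s^2+a^2)^j$ produces $-2ja/(s^2+a^2)^{j+1}$ — and dividing through by $-2ja$ at each step yields, after $2$ differentiations in total,
$$\int_{0}^{\infty} \frac{7}{\left(a^{2} + s^{2}\right)^{3}} \, ds = \frac{21 \pi}{16 a^{5}}.$$

Setting $a = 6$:
$$I = \frac{7 \pi}{41472}.$$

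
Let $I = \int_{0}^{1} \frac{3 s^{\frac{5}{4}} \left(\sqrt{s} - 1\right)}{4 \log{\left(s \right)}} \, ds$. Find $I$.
$- \frac{3 \log{\left(3 \right)}}{2} + \frac{3 \log{\left(11 \right)}}{4}$

Introduce a parameter $a$ in the exponent: let $I(a) = \int_{0}^{1} \frac{3 \left(s^{\frac{7}{4}} - s^{a}\right)}{4 \log{\left(s \right)}} \, ds$.

Since $\dfrac{\partial}{\partial a}\,s^{a} = s^{a} \ln s$, the $\ln s$ in the denominator cancels and
$$\frac{dI}{da} = \int_{0}^{1} - \frac{3}{4} s^{a} \, ds = - \frac{3}{4} \left[\frac{s^{a+1}}{a+1}\right]_0^1 = - \frac{3}{4 a + 4}.$$

Integrating with respect to $a$ gives $I(a) = - \frac{3 \log{\left(a + 1 \right)}}{4} - \frac{3 \log{\left(2 \right)}}{2} + \frac{3 \log{\left(11 \right)}}{4} + C$.

At $a = \frac{7}{4}$ the integrand is identically $0$, so $I(\frac{7}{4}) = 0$. The closed form gives $0$, hence $C = 0$.

Setting $a = \frac{5}{4}$:
$$I = - \frac{3 \log{\left(3 \right)}}{2} + \frac{3 \log{\left(11 \right)}}{4}.$$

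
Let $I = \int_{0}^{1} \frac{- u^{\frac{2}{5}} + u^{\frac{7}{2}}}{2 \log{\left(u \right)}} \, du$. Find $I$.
$\log{\left(\frac{3 \sqrt{70}}{14} \right)}$

Introduce a parameter $a$ in the exponent: let $I(a) = \int_{0}^{1} \frac{- u^{\frac{2}{5}} + u^{a}}{2 \log{\left(u \right)}} \, du$.

Since $\dfrac{\partial}{\partial a}\,u^{a} = u^{a} \ln u$, the $\ln u$ in the denominator cancels and
$$\frac{dI}{da} = \int_{0}^{1} \frac{1}{2} u^{a} \, du = \frac{1}{2} \left[\frac{u^{a+1}}{a+1}\right]_0^1 = \frac{1}{2 \left(a + 1\right)}.$$

Integrating with respect to $a$ gives $I(a) = \log{\left(\frac{\sqrt{35} \sqrt{a + 1}}{7} \right)} + C$.

At $a = \frac{2}{5}$ the integrand is identically $0$, so $I(\frac{2}{5}) = 0$. The closed form gives $0$, hence $C = 0$.

Setting $a = \frac{7}{2}$:
$$I = \log{\left(\frac{3 \sqrt{70}}{14} \right)}.$$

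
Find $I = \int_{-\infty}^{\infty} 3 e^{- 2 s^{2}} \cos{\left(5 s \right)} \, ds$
$\frac{3 \sqrt{2} \sqrt{\pi}}{2 e^{\frac{25}{8}}}$

Let $b$ denote the cosine frequency and define $I(b) = \int_{-\infty}^{\infty} 3 e^{- 2 s^{2}} \cos{\left(b s \right)} \, ds$.

Differentiating under the integral sign,
$$I'(b) = \int_{-\infty}^{\infty} - 3 s e^{- 2 s^{2}} \sin{\left(b s \right)} \, ds.$$

Integrate $\int_{-\infty}^{\infty} s \sin(b s)\, e^{- 2 s^{2}}\, ds$ by parts with $u = \sin(b s)$ and $dv = s\, e^{- 2 s^{2}}\, ds$, giving $v = - \frac{e^{- 2 s^{2}}}{4}$. The boundary term vanishes and
$$\int_{-\infty}^{\infty} s \sin(b s)\, e^{- 2 s^{2}}\, ds = \frac{b}{4} \int_{-\infty}^{\infty} \cos(b s)\, e^{- 2 s^{2}}\, ds,$$
so $I'(b) = - \frac{b}{4}\, I(b)$.

This is a separable first-order ODE; solving with the initial condition $I(0) = \int_{-\infty}^{\infty} 3 e^{- 2 s^{2}}\,ds = \frac{3 \sqrt{2} \sqrt{\pi}}{2}$ gives
$$I(b) = \frac{3 \sqrt{2} \sqrt{\pi} e^{- \frac{b^{2}}{8}}}{2}.$$

Setting $b = 5$:
$$I = \frac{3 \sqrt{2} \sqrt{\pi}}{2 e^{\frac{25}{8}}}.$$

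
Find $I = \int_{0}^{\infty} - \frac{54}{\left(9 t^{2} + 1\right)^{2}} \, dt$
$- \frac{9 \pi}{2}$

Start from the standard arctangent integral
$$J(a) = \int_{0}^{\infty} - \frac{2}{3 \left(a^{2} + t^{2}\right)} \, dt = - \frac{\pi}{3 a}.$$

Differentiating under the integral sign with respect to $a$,
$$\frac{dJ}{da} = \int_{0}^{\infty} \frac{4 a}{3 \left(a^{2} + t^{2}\right)^{2}} \, dt = \frac{\pi}{3 a^{2}},$$
so $\int_{0}^{\infty} - \frac{2}{3 \left(a^{2} + t^{2}\right)^{2}} \, dt = - \frac{\pi}{6 a^{3}}$.

Setting $a = \frac{1}{3}$:
$$I = - \frac{9 \pi}{2}.$$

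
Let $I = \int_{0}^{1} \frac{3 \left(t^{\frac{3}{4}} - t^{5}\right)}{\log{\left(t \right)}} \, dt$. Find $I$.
$- \log{\left(\frac{13824}{343} \right)}$

Introduce a parameter $a$ in the exponent: let $I(a) = \int_{0}^{1} \frac{3 \left(t^{\frac{3}{4}} - t^{a}\right)}{\log{\left(t \right)}} \, dt$.

Since $\dfrac{\partial}{\partial a}\,t^{a} = t^{a} \ln t$, the $\ln t$ in the denominator cancels and
$$\frac{dI}{da} = \int_{0}^{1} -3 t^{a} \, dt = -3 \left[\frac{t^{a+1}}{a+1}\right]_0^1 = - \frac{3}{a + 1}.$$

Integrating with respect to $a$ gives $I(a) = - \log{\left(\frac{64 \left(a + 1\right)^{3}}{343} \right)} + C$.

At $a = \frac{3}{4}$ the integrand is identically $0$, so $I(\frac{3}{4}) = 0$. The closed form gives $0$, hence $C = 0$.

Setting $a = 5$:
$$I = - \log{\left(\frac{13824}{343} \right)}.$$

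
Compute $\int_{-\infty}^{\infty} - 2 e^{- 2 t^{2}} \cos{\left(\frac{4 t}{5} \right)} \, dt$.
$- \frac{\sqrt{2} \sqrt{\pi}}{e^{\frac{2}{25}}}$

Define $I(b) = \int_{-\infty}^{\infty} - 2 e^{- 2 t^{2}} \cos{\left(b t \right)} \, dt$.

Differentiating under the integral sign,
$$I'(b) = \int_{-\infty}^{\infty} 2 t e^{- 2 t^{2}} \sin{\left(b t \right)} \, dt.$$

Integrate $\int_{-\infty}^{\infty} t \sin(b t)\, e^{- 2 t^{2}}\, dt$ by parts with $u = \sin(b t)$ and $dv = t\, e^{- 2 t^{2}}\, dt$, giving $v = - \frac{e^{- 2 t^{2}}}{4}$. The boundary term vanishes and
$$\int_{-\infty}^{\infty} t \sin(b t)\, e^{- 2 t^{2}}\, dt = \frac{b}{4} \int_{-\infty}^{\infty} \cos(b t)\, e^{- 2 t^{2}}\, dt,$$
so $I'(b) = - \frac{b}{4}\, I(b)$.

This is a separable first-order ODE; solving with the initial condition $I(0) = \int_{-\infty}^{\infty} - 2 e^{- 2 t^{2}}\,dt = - \sqrt{2} \sqrt{\pi}$ gives
$$I(b) = - \sqrt{2} \sqrt{\pi} e^{- \frac{b^{2}}{8}}.$$

Setting $b = \frac{4}{5}$:
$$I = - \frac{\sqrt{2} \sqrt{\pi}}{e^{\frac{2}{25}}}.$$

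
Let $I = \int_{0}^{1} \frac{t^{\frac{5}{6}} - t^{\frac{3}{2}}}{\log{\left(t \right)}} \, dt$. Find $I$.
$- \log{\left(15 \right)} + \log{\left(11 \right)}$

Introduce a parameter $a$ in the exponent: let $I(a) = \int_{0}^{1} \frac{t^{\frac{5}{6}} - t^{a}}{\log{\left(t \right)}} \, dt$.

Since $\dfrac{\partial}{\partial a}\,t^{a} = t^{a} \ln t$, the $\ln t$ in the denominator cancels and
$$\frac{dI}{da} = \int_{0}^{1} -1 t^{a} \, dt = -1 \left[\frac{t^{a+1}}{a+1}\right]_0^1 = - \frac{1}{a + 1}.$$

Integrating with respect to $a$ gives $I(a) = - \log{\left(\frac{6 a}{11} + \frac{6}{11} \right)} + C$.

At $a = \frac{5}{6}$ the integrand is identically $0$, so $I(\frac{5}{6}) = 0$. The closed form gives $0$, hence $C = 0$.

Setting $a = \frac{3}{2}$:
$$I = - \log{\left(15 \right)} + \log{\left(11 \right)}.$$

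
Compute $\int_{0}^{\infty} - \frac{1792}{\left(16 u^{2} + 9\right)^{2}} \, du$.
$- \frac{112 \pi}{27}$

Begin with the known result
$$J(a) = \int_{0}^{\infty} - \frac{7}{a^{2} + u^{2}} \, du = - \frac{7 \pi}{2 a}.$$

Differentiating under the integral sign with respect to $a$,
$$\frac{dJ}{da} = \int_{0}^{\infty} \frac{14 a}{\left(a^{2} + u^{2}\right)^{2}} \, du = \frac{7 \pi}{2 a^{2}},$$
so $\int_{0}^{\infty} - \frac{7}{\left(a^{2} + u^{2}\right)^{2}} \, du = - \frac{7 \pi}{4 a^{3}}$.

Setting $a = \frac{3}{4}$:
$$I = - \frac{112 \pi}{27}.$$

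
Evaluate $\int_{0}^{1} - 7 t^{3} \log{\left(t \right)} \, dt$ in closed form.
$\frac{7}{16}$

Begin with the known integral
$$J(a) = \int_{0}^{1} - 7 t^{a} \, dt = - \frac{7}{a + 1}.$$

Differentiating under the integral sign brings down a factor of $\ln t$:
$$\frac{dJ}{da} = \int_{0}^{1} - 7 t^{a} \log{\left(t \right)} \, dt = \frac{7}{\left(a + 1\right)^{2}}.$$

The integral on the left is $I$, so $I = \frac{7}{\left(a + 1\right)^{2}}$.

Setting $a = 3$:
$$I = \frac{7}{16}.$$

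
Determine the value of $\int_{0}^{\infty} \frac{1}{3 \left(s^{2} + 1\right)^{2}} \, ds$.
$\frac{\pi}{12}$

Recall the elementary integral
$$J(a) = \int_{0}^{\infty} \frac{1}{3 \left(a^{2} + s^{2}\right)} \, ds = \frac{\pi}{6 a}.$$

Differentiating under the integral sign with respect to $a$,
$$\frac{dJ}{da} = \int_{0}^{\infty} - \frac{2 a}{3 \left(a^{2} + s^{2}\right)^{2}} \, ds = - \frac{\pi}{6 a^{2}},$$
so $\int_{0}^{\infty} \frac{1}{3 \left(a^{2} + s^{2}\right)^{2}} \, ds = \frac{\pi}{12 a^{3}}$.

Setting $a = 1$:
$$I = \frac{\pi}{12}.$$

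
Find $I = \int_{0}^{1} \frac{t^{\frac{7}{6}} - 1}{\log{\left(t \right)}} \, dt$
$\log{\left(\frac{13}{6} \right)}$

Consider the one-parameter family: let $I(a) = \int_{0}^{1} \frac{t^{a} - 1}{\log{\left(t \right)}} \, dt$.

Since $\dfrac{\partial}{\partial a}\,t^{a} = t^{a} \ln t$, the $\ln t$ in the denominator cancels and
$$\frac{dI}{da} = \int_{0}^{1} t^{a} \, dt = \left[\frac{t^{a+1}}{a+1}\right]_0^1 = \frac{1}{a + 1}.$$

Integrating with respect to $a$ gives $I(a) = \log{\left(a + 1 \right)} + C$.

At $a = 0$ the integrand is identically $0$, so $I(0) = 0$. The closed form gives $0$, hence $C = 0$.

Setting $a = \frac{7}{6}$:
$$I = \log{\left(\frac{13}{6} \right)}.$$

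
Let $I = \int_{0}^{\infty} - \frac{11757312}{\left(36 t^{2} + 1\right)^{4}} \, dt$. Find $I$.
$- 306180 \pi$

Start from the standard arctangent integral
$$J(a) = \int_{0}^{\infty} - \frac{7}{a^{2} + t^{2}} \, dt = - \frac{7 \pi}{2 a}.$$

Differentiating under the integral sign with respect to $a$,
$$\frac{dJ}{da} = \int_{0}^{\infty} \frac{14 a}{\left(a^{2} + t^{2}\right)^{2}} \, dt = \frac{7 \pi}{2 a^{2}},$$
so $\int_{0}^{\infty} - \frac{7}{\left(a^{2} + t^{2}\right)^{2}} \, dt = - \frac{7 \pi}{4 a^{3}}$.

Repeating — each differentiation of $1/(t^2+a^2)^j$ produces $-2ja/(t^2+a^2)^{j+1}$ — and dividing through by $-2ja$ at each step yields, after $3$ differentiations in total,
$$\int_{0}^{\infty} - \frac{7}{\left(a^{2} + t^{2}\right)^{4}} \, dt = - \frac{35 \pi}{32 a^{7}}.$$

Setting $a = \frac{1}{6}$:
$$I = - 306180 \pi.$$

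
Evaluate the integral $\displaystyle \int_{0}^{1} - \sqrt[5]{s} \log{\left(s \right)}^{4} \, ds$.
$- \frac{3125}{324}$

Begin with the known integral
$$J(a) = \int_{0}^{1} - s^{a} \, ds = - \frac{1}{a + 1}.$$

Differentiating under the integral sign brings down a factor of $\ln s$:
$$\frac{dJ}{da} = \int_{0}^{1} - s^{a} \log{\left(s \right)} \, ds = \frac{1}{\left(a + 1\right)^{2}}.$$

Repeating $4$ times in total — each differentiation brings down another $\ln s$ — gives
$$\frac{d^{4}J}{da^{4}} = \int_{0}^{1} - s^{a} \log{\left(s \right)}^{4} \, ds = - \frac{24}{\left(a + 1\right)^{5}},$$
and the integrand here is exactly the target integrand, so $I = - \frac{24}{\left(a + 1\right)^{5}}$.

Setting $a = \frac{1}{5}$:
$$I = - \frac{3125}{324}.$$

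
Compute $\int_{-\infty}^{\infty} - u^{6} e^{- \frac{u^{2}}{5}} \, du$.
$- \frac{1875 \sqrt{5} \sqrt{\pi}}{8}$

Begin with the known integral
$$J(a) = \int_{-\infty}^{\infty} - e^{- a u^{2}} \, du = - \frac{\sqrt{\pi}}{\sqrt{a}}.$$

Differentiating under the integral sign brings down a factor of $(-u^2)$:
$$\frac{dJ}{da} = \int_{-\infty}^{\infty} u^{2} e^{- a u^{2}} \, du = \frac{\sqrt{\pi}}{2 a^{\frac{3}{2}}}.$$

Repeating $3$ times in total — each differentiation brings down another $(-u^2)$ — gives
$$\frac{d^{3}J}{da^{3}} = \int_{-\infty}^{\infty} u^{6} e^{- a u^{2}} \, du = \frac{15 \sqrt{\pi}}{8 a^{\frac{7}{2}}},$$
and the integrand here is $(-1)^{3}$ times the target integrand, so $I = (-1)^{3}\,\frac{d^{3}J}{da^{3}} = - \frac{15 \sqrt{\pi}}{8 a^{\frac{7}{2}}}$.

Setting $a = \frac{1}{5}$:
$$I = - \frac{1875 \sqrt{5} \sqrt{\pi}}{8}.$$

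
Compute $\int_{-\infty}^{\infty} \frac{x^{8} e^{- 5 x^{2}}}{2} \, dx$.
$\frac{21 \sqrt{5} \sqrt{\pi}}{20000}$

Start from the elementary integral
$$J(a) = \int_{-\infty}^{\infty} \frac{e^{- a x^{2}}}{2} \, dx = \frac{\sqrt{\pi}}{2 \sqrt{a}}.$$

Differentiating under the integral sign brings down a factor of $(-x^2)$:
$$\frac{dJ}{da} = \int_{-\infty}^{\infty} - \frac{x^{2} e^{- a x^{2}}}{2} \, dx = - \frac{\sqrt{\pi}}{4 a^{\frac{3}{2}}}.$$

Repeating $4$ times in total — each differentiation brings down another $(-x^2)$ — gives
$$\frac{d^{4}J}{da^{4}} = \int_{-\infty}^{\infty} \frac{x^{8} e^{- a x^{2}}}{2} \, dx = \frac{105 \sqrt{\pi}}{32 a^{\frac{9}{2}}},$$
and the integrand here is exactly the target integrand, so $I = \frac{105 \sqrt{\pi}}{32 a^{\frac{9}{2}}}$.

Setting $a = 5$:
$$I = \frac{21 \sqrt{5} \sqrt{\pi}}{20000}.$$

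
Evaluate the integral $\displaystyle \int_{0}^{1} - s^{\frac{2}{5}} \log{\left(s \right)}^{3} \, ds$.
$\frac{3750}{2401}$

Start from the elementary integral
$$J(a) = \int_{0}^{1} - s^{a} \, ds = - \frac{1}{a + 1}.$$

Differentiating under the integral sign brings down a factor of $\ln s$:
$$\frac{dJ}{da} = \int_{0}^{1} - s^{a} \log{\left(s \right)} \, ds = \frac{1}{\left(a + 1\right)^{2}}.$$

Repeating $3$ times in total — each differentiation brings down another $\ln s$ — gives
$$\frac{d^{3}J}{da^{3}} = \int_{0}^{1} - s^{a} \log{\left(s \right)}^{3} \, ds = \frac{6}{\left(a + 1\right)^{4}},$$
and the integrand here is exactly the target integrand, so $I = \frac{6}{\left(a + 1\right)^{4}}$.

Setting $a = \frac{2}{5}$:
$$I = \frac{3750}{2401}.$$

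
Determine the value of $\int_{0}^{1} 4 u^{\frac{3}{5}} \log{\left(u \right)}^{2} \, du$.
$\frac{125}{64}$

Start from the elementary integral
$$J(a) = \int_{0}^{1} 4 u^{a} \, du = \frac{4}{a + 1}.$$

Differentiating under the integral sign brings down a factor of $\ln u$:
$$\frac{dJ}{da} = \int_{0}^{1} 4 u^{a} \log{\left(u \right)} \, du = - \frac{4}{\left(a + 1\right)^{2}}.$$

Repeating twice in total — each differentiation brings down another $\ln u$ — gives
$$\frac{d^{2}J}{da^{2}} = \int_{0}^{1} 4 u^{a} \log{\left(u \right)}^{2} \, du = \frac{8}{\left(a + 1\right)^{3}},$$
and the integrand here is exactly the target integrand, so $I = \frac{8}{\left(a + 1\right)^{3}}$.

Setting $a = \frac{3}{5}$:
$$I = \frac{125}{64}.$$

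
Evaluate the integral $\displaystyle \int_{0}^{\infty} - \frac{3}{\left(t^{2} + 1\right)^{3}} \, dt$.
$- \frac{9 \pi}{16}$

Begin with the known result
$$J(a) = \int_{0}^{\infty} - \frac{3}{a^{2} + t^{2}} \, dt = - \frac{3 \pi}{2 a}.$$

Differentiating under the integral sign with respect to $a$,
$$\frac{dJ}{da} = \int_{0}^{\infty} \frac{6 a}{\left(a^{2} + t^{2}\right)^{2}} \, dt = \frac{3 \pi}{2 a^{2}},$$
so $\int_{0}^{\infty} - \frac{3}{\left(a^{2} + t^{2}\right)^{2}} \, dt = - \frac{3 \pi}{4 a^{3}}$.

Repeating — each differentiation of $1/(t^2+a^2)^j$ produces $-2ja/(t^2+a^2)^{j+1}$ — and dividing through by $-2ja$ at each step yields, after $2$ differentiations in total,
$$\int_{0}^{\infty} - \frac{3}{\left(a^{2} + t^{2}\right)^{3}} \, dt = - \frac{9 \pi}{16 a^{5}}.$$

Setting $a = 1$:
$$I = - \frac{9 \pi}{16}.$$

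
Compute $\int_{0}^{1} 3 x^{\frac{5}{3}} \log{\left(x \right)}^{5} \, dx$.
$- \frac{32805}{32768}$

Start from the elementary integral
$$J(a) = \int_{0}^{1} 3 x^{a} \, dx = \frac{3}{a + 1}.$$

Differentiating under the integral sign brings down a factor of $\ln x$:
$$\frac{dJ}{da} = \int_{0}^{1} 3 x^{a} \log{\left(x \right)} \, dx = - \frac{3}{\left(a + 1\right)^{2}}.$$

Repeating $5$ times in total — each differentiation brings down another $\ln x$ — gives
$$\frac{d^{5}J}{da^{5}} = \int_{0}^{1} 3 x^{a} \log{\left(x \right)}^{5} \, dx = - \frac{360}{\left(a + 1\right)^{6}},$$
and the integrand here is exactly the target integrand, so $I = - \frac{360}{\left(a + 1\right)^{6}}$.

Setting $a = \frac{5}{3}$:
$$I = - \frac{32805}{32768}.$$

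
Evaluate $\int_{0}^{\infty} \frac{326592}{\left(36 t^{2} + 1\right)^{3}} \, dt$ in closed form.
$10206 \pi$

Recall the elementary integral
$$J(a) = \int_{0}^{\infty} \frac{7}{a^{2} + t^{2}} \, dt = \frac{7 \pi}{2 a}.$$

Differentiating under the integral sign with respect to $a$,
$$\frac{dJ}{da} = \int_{0}^{\infty} - \frac{14 a}{\left(a^{2} + t^{2}\right)^{2}} \, dt = - \frac{7 \pi}{2 a^{2}},$$
so $\int_{0}^{\infty} \frac{7}{\left(a^{2} + t^{2}\right)^{2}} \, dt = \frac{7 \pi}{4 a^{3}}$.

Repeating — each differentiation of $1/(t^2+a^2)^j$ produces $-2ja/(t^2+a^2)^{j+1}$ — and dividing through by $-2ja$ at each step yields, after $2$ differentiations in total,
$$\int_{0}^{\infty} \frac{7}{\left(a^{2} + t^{2}\right)^{3}} \, dt = \frac{21 \pi}{16 a^{5}}.$$

Setting $a = \frac{1}{6}$:
$$I = 10206 \pi.$$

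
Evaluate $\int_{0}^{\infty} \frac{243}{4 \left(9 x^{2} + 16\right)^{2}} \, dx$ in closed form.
$\frac{81 \pi}{1024}$

Start from the standard arctangent integral
$$J(a) = \int_{0}^{\infty} \frac{3}{4 \left(a^{2} + x^{2}\right)} \, dx = \frac{3 \pi}{8 a}.$$

Differentiating under the integral sign with respect to $a$,
$$\frac{dJ}{da} = \int_{0}^{\infty} - \frac{3 a}{2 \left(a^{2} + x^{2}\right)^{2}} \, dx = - \frac{3 \pi}{8 a^{2}},$$
so $\int_{0}^{\infty} \frac{3}{4 \left(a^{2} + x^{2}\right)^{2}} \, dx = \frac{3 \pi}{16 a^{3}}$.

Setting $a = \frac{4}{3}$:
$$I = \frac{81 \pi}{1024}.$$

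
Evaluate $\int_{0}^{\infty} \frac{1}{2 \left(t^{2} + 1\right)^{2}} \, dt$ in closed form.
$\frac{\pi}{8}$

Start from the standard arctangent integral
$$J(a) = \int_{0}^{\infty} \frac{1}{2 \left(a^{2} + t^{2}\right)} \, dt = \frac{\pi}{4 a}.$$

Differentiating under the integral sign with respect to $a$,
$$\frac{dJ}{da} = \int_{0}^{\infty} - \frac{a}{\left(a^{2} + t^{2}\right)^{2}} \, dt = - \frac{\pi}{4 a^{2}},$$
so $\int_{0}^{\infty} \frac{1}{2 \left(a^{2} + t^{2}\right)^{2}} \, dt = \frac{\pi}{8 a^{3}}$.

Setting $a = 1$:
$$I = \frac{\pi}{8}.$$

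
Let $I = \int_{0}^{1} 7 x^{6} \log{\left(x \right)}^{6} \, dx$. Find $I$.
$\frac{720}{117649}$

Consider the simpler parametrised integral
$$J(a) = \int_{0}^{1} 7 x^{a} \, dx = \frac{7}{a + 1}.$$

Differentiating under the integral sign brings down a factor of $\ln x$:
$$\frac{dJ}{da} = \int_{0}^{1} 7 x^{a} \log{\left(x \right)} \, dx = - \frac{7}{\left(a + 1\right)^{2}}.$$

Repeating $6$ times in total — each differentiation brings down another $\ln x$ — gives
$$\frac{d^{6}J}{da^{6}} = \int_{0}^{1} 7 x^{a} \log{\left(x \right)}^{6} \, dx = \frac{5040}{\left(a + 1\right)^{7}},$$
and the integrand here is exactly the target integrand, so $I = \frac{5040}{\left(a + 1\right)^{7}}$.

Setting $a = 6$:
$$I = \frac{720}{117649}.$$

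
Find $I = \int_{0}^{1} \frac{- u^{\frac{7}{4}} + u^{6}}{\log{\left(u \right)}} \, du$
$\log{\left(\frac{28}{11} \right)}$

Consider the one-parameter family: let $I(a) = \int_{0}^{1} \frac{- u^{\frac{7}{4}} + u^{a}}{\log{\left(u \right)}} \, du$.

Since $\dfrac{\partial}{\partial a}\,u^{a} = u^{a} \ln u$, the $\ln u$ in the denominator cancels and
$$\frac{dI}{da} = \int_{0}^{1} u^{a} \, du = \left[\frac{u^{a+1}}{a+1}\right]_0^1 = \frac{1}{a + 1}.$$

Integrating with respect to $a$ gives $I(a) = \log{\left(\frac{4 a}{11} + \frac{4}{11} \right)} + C$.

At $a = \frac{7}{4}$ the integrand is identically $0$, so $I(\frac{7}{4}) = 0$. The closed form gives $0$, hence $C = 0$.

Setting $a = 6$:
$$I = \log{\left(\frac{28}{11} \right)}.$$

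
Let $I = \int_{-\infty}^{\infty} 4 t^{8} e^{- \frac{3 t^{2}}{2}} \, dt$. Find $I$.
$\frac{140 \sqrt{6} \sqrt{\pi}}{81}$

Begin with the known integral
$$J(a) = \int_{-\infty}^{\infty} 4 e^{- a t^{2}} \, dt = \frac{4 \sqrt{\pi}}{\sqrt{a}}.$$

Differentiating under the integral sign brings down a factor of $(-t^2)$:
$$\frac{dJ}{da} = \int_{-\infty}^{\infty} - 4 t^{2} e^{- a t^{2}} \, dt = - \frac{2 \sqrt{\pi}}{a^{\frac{3}{2}}}.$$

Repeating $4$ times in total — each differentiation brings down another $(-t^2)$ — gives
$$\frac{d^{4}J}{da^{4}} = \int_{-\infty}^{\infty} 4 t^{8} e^{- a t^{2}} \, dt = \frac{105 \sqrt{\pi}}{4 a^{\frac{9}{2}}},$$
and the integrand here is exactly the target integrand, so $I = \frac{105 \sqrt{\pi}}{4 a^{\frac{9}{2}}}$.

Setting $a = \frac{3}{2}$:
$$I = \frac{140 \sqrt{6} \sqrt{\pi}}{81}.$$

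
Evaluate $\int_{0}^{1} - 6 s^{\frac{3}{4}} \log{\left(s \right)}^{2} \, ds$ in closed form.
$- \frac{768}{343}$

Start from the elementary integral
$$J(a) = \int_{0}^{1} - 6 s^{a} \, ds = - \frac{6}{a + 1}.$$

Differentiating under the integral sign brings down a factor of $\ln s$:
$$\frac{dJ}{da} = \int_{0}^{1} - 6 s^{a} \log{\left(s \right)} \, ds = \frac{6}{\left(a + 1\right)^{2}}.$$

Repeating twice in total — each differentiation brings down another $\ln s$ — gives
$$\frac{d^{2}J}{da^{2}} = \int_{0}^{1} - 6 s^{a} \log{\left(s \right)}^{2} \, ds = - \frac{12}{\left(a + 1\right)^{3}},$$
and the integrand here is exactly the target integrand, so $I = - \frac{12}{\left(a + 1\right)^{3}}$.

Setting $a = \frac{3}{4}$:
$$I = - \frac{768}{343}.$$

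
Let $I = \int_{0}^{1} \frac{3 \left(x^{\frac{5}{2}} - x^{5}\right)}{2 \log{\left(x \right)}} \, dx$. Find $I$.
$\log{\left(\frac{7 \sqrt{21}}{72} \right)}$

Consider the one-parameter family: let $I(a) = \int_{0}^{1} \frac{3 \left(- x^{5} + x^{a}\right)}{2 \log{\left(x \right)}} \, dx$.

Since $\dfrac{\partial}{\partial a}\,x^{a} = x^{a} \ln x$, the $\ln x$ in the denominator cancels and
$$\frac{dI}{da} = \int_{0}^{1} \frac{3}{2} x^{a} \, dx = \frac{3}{2} \left[\frac{x^{a+1}}{a+1}\right]_0^1 = \frac{3}{2 \left(a + 1\right)}.$$

Integrating with respect to $a$ gives $I(a) = \frac{3 \log{\left(a + 1 \right)}}{2} - \frac{3 \log{\left(6 \right)}}{2} + C$.

At $a = 5$ the integrand is identically $0$, so $I(5) = 0$. The closed form gives $0$, hence $C = 0$.

Setting $a = \frac{5}{2}$:
$$I = \log{\left(\frac{7 \sqrt{21}}{72} \right)}.$$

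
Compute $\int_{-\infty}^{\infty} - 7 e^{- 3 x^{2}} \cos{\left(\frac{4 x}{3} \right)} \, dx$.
$- \frac{7 \sqrt{3} \sqrt{\pi}}{3 e^{\frac{4}{27}}}$

Let $b$ denote the cosine frequency and define $I(b) = \int_{-\infty}^{\infty} - 7 e^{- 3 x^{2}} \cos{\left(b x \right)} \, dx$.

Differentiating under the integral sign,
$$I'(b) = \int_{-\infty}^{\infty} 7 x e^{- 3 x^{2}} \sin{\left(b x \right)} \, dx.$$

Integrate $\int_{-\infty}^{\infty} x \sin(b x)\, e^{- 3 x^{2}}\, dx$ by parts with $u = \sin(b x)$ and $dv = x\, e^{- 3 x^{2}}\, dx$, giving $v = - \frac{e^{- 3 x^{2}}}{6}$. The boundary term vanishes and
$$\int_{-\infty}^{\infty} x \sin(b x)\, e^{- 3 x^{2}}\, dx = \frac{b}{6} \int_{-\infty}^{\infty} \cos(b x)\, e^{- 3 x^{2}}\, dx,$$
so $I'(b) = - \frac{b}{6}\, I(b)$.

This is a separable first-order ODE; solving with the initial condition $I(0) = \int_{-\infty}^{\infty} - 7 e^{- 3 x^{2}}\,dx = - \frac{7 \sqrt{3} \sqrt{\pi}}{3}$ gives
$$I(b) = - \frac{7 \sqrt{3} \sqrt{\pi} e^{- \frac{b^{2}}{12}}}{3}.$$

Setting $b = \frac{4}{3}$:
$$I = - \frac{7 \sqrt{3} \sqrt{\pi}}{3 e^{\frac{4}{27}}}.$$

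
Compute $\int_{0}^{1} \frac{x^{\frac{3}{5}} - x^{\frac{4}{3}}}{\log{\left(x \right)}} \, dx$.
$- \log{\left(35 \right)} + \log{\left(24 \right)}$

Consider the one-parameter family: let $I(a) = \int_{0}^{1} \frac{x^{\frac{3}{5}} - x^{a}}{\log{\left(x \right)}} \, dx$.

Since $\dfrac{\partial}{\partial a}\,x^{a} = x^{a} \ln x$, the $\ln x$ in the denominator cancels and
$$\frac{dI}{da} = \int_{0}^{1} -1 x^{a} \, dx = -1 \left[\frac{x^{a+1}}{a+1}\right]_0^1 = - \frac{1}{a + 1}.$$

Integrating with respect to $a$ gives $I(a) = - \log{\left(\frac{5 a}{8} + \frac{5}{8} \right)} + C$.

At $a = \frac{3}{5}$ the integrand is identically $0$, so $I(\frac{3}{5}) = 0$. The closed form gives $0$, hence $C = 0$.

Setting $a = \frac{4}{3}$:
$$I = - \log{\left(35 \right)} + \log{\left(24 \right)}.$$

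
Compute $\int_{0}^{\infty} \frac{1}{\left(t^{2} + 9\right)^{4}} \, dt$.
$\frac{5 \pi}{69984}$

Begin with the known result
$$J(a) = \int_{0}^{\infty} \frac{1}{a^{2} + t^{2}} \, dt = \frac{\pi}{2 a}.$$

Differentiating under the integral sign with respect to $a$,
$$\frac{dJ}{da} = \int_{0}^{\infty} - \frac{2 a}{\left(a^{2} + t^{2}\right)^{2}} \, dt = - \frac{\pi}{2 a^{2}},$$
so $\int_{0}^{\infty} \frac{1}{\left(a^{2} + t^{2}\right)^{2}} \, dt = \frac{\pi}{4 a^{3}}$.

Repeating — each differentiation of $1/(t^2+a^2)^j$ produces $-2ja/(t^2+a^2)^{j+1}$ — and dividing through by $-2ja$ at each step yields, after $3$ differentiations in total,
$$\int_{0}^{\infty} \frac{1}{\left(a^{2} + t^{2}\right)^{4}} \, dt = \frac{5 \pi}{32 a^{7}}.$$

Setting $a = 3$:
$$I = \frac{5 \pi}{69984}.$$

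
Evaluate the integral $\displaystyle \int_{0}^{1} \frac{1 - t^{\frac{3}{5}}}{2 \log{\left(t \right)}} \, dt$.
$- \frac{3 \log{\left(2 \right)}}{2} + \frac{\log{\left(5 \right)}}{2}$

Replace the exponent $\frac{3}{5}$ by a parameter $a$: let $I(a) = \int_{0}^{1} \frac{1 - t^{a}}{2 \log{\left(t \right)}} \, dt$.

Since $\dfrac{\partial}{\partial a}\,t^{a} = t^{a} \ln t$, the $\ln t$ in the denominator cancels and
$$\frac{dI}{da} = \int_{0}^{1} - \frac{1}{2} t^{a} \, dt = - \frac{1}{2} \left[\frac{t^{a+1}}{a+1}\right]_0^1 = - \frac{1}{2 a + 2}.$$

Integrating with respect to $a$ gives $I(a) = - \frac{\log{\left(a + 1 \right)}}{2} + C$.

At $a = 0$ the integrand is identically $0$, so $I(0) = 0$. The closed form gives $0$, hence $C = 0$.

Setting $a = \frac{3}{5}$:
$$I = - \frac{3 \log{\left(2 \right)}}{2} + \frac{\log{\left(5 \right)}}{2}.$$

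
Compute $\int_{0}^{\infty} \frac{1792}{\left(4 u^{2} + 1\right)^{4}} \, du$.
$140 \pi$

Recall the elementary integral
$$J(a) = \int_{0}^{\infty} \frac{7}{a^{2} + u^{2}} \, du = \frac{7 \pi}{2 a}.$$

Differentiating under the integral sign with respect to $a$,
$$\frac{dJ}{da} = \int_{0}^{\infty} - \frac{14 a}{\left(a^{2} + u^{2}\right)^{2}} \, du = - \frac{7 \pi}{2 a^{2}},$$
so $\int_{0}^{\infty} \frac{7}{\left(a^{2} + u^{2}\right)^{2}} \, du = \frac{7 \pi}{4 a^{3}}$.

Repeating — each differentiation of $1/(u^2+a^2)^j$ produces $-2ja/(u^2+a^2)^{j+1}$ — and dividing through by $-2ja$ at each step yields, after $3$ differentiations in total,
$$\int_{0}^{\infty} \frac{7}{\left(a^{2} + u^{2}\right)^{4}} \, du = \frac{35 \pi}{32 a^{7}}.$$

Setting $a = \frac{1}{2}$:
$$I = 140 \pi.$$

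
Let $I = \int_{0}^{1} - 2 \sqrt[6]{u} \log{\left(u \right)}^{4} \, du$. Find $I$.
$- \frac{373248}{16807}$

Begin with the known integral
$$J(a) = \int_{0}^{1} - 2 u^{a} \, du = - \frac{2}{a + 1}.$$

Differentiating under the integral sign brings down a factor of $\ln u$:
$$\frac{dJ}{da} = \int_{0}^{1} - 2 u^{a} \log{\left(u \right)} \, du = \frac{2}{\left(a + 1\right)^{2}}.$$

Repeating $4$ times in total — each differentiation brings down another $\ln u$ — gives
$$\frac{d^{4}J}{da^{4}} = \int_{0}^{1} - 2 u^{a} \log{\left(u \right)}^{4} \, du = - \frac{48}{\left(a + 1\right)^{5}},$$
and the integrand here is exactly the target integrand, so $I = - \frac{48}{\left(a + 1\right)^{5}}$.

Setting $a = \frac{1}{6}$:
$$I = - \frac{373248}{16807}.$$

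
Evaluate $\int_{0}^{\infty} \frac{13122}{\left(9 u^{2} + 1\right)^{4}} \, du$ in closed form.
$\frac{10935 \pi}{16}$

Start from the standard arctangent integral
$$J(a) = \int_{0}^{\infty} \frac{2}{a^{2} + u^{2}} \, du = \frac{\pi}{a}.$$

Differentiating under the integral sign with respect to $a$,
$$\frac{dJ}{da} = \int_{0}^{\infty} - \frac{4 a}{\left(a^{2} + u^{2}\right)^{2}} \, du = - \frac{\pi}{a^{2}},$$
so $\int_{0}^{\infty} \frac{2}{\left(a^{2} + u^{2}\right)^{2}} \, du = \frac{\pi}{2 a^{3}}$.

Repeating — each differentiation of $1/(u^2+a^2)^j$ produces $-2ja/(u^2+a^2)^{j+1}$ — and dividing through by $-2ja$ at each step yields, after $3$ differentiations in total,
$$\int_{0}^{\infty} \frac{2}{\left(a^{2} + u^{2}\right)^{4}} \, du = \frac{5 \pi}{16 a^{7}}.$$

Setting $a = \frac{1}{3}$:
$$I = \frac{10935 \pi}{16}.$$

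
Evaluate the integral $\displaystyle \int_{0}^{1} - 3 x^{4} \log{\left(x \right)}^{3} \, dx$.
$\frac{18}{625}$

Consider the simpler parametrised integral
$$J(a) = \int_{0}^{1} - 3 x^{a} \, dx = - \frac{3}{a + 1}.$$

Differentiating under the integral sign brings down a factor of $\ln x$:
$$\frac{dJ}{da} = \int_{0}^{1} - 3 x^{a} \log{\left(x \right)} \, dx = \frac{3}{\left(a + 1\right)^{2}}.$$

Repeating $3$ times in total — each differentiation brings down another $\ln x$ — gives
$$\frac{d^{3}J}{da^{3}} = \int_{0}^{1} - 3 x^{a} \log{\left(x \right)}^{3} \, dx = \frac{18}{\left(a + 1\right)^{4}},$$
and the integrand here is exactly the target integrand, so $I = \frac{18}{\left(a + 1\right)^{4}}$.

Setting $a = 4$:
$$I = \frac{18}{625}.$$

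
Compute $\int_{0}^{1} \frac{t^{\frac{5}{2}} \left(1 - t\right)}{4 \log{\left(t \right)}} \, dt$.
$- \frac{\log{\left(3 \right)}}{2} + \frac{\log{\left(7 \right)}}{4}$

Introduce a parameter $a$ in the exponent: let $I(a) = \int_{0}^{1} \frac{- t^{\frac{7}{2}} + t^{a}}{4 \log{\left(t \right)}} \, dt$.

Since $\dfrac{\partial}{\partial a}\,t^{a} = t^{a} \ln t$, the $\ln t$ in the denominator cancels and
$$\frac{dI}{da} = \int_{0}^{1} \frac{1}{4} t^{a} \, dt = \frac{1}{4} \left[\frac{t^{a+1}}{a+1}\right]_0^1 = \frac{1}{4 \left(a + 1\right)}.$$

Integrating with respect to $a$ gives $I(a) = \frac{\log{\left(a + 1 \right)}}{4} - \frac{\log{\left(3 \right)}}{2} + \frac{\log{\left(2 \right)}}{4} + C$.

At $a = \frac{7}{2}$ the integrand is identically $0$, so $I(\frac{7}{2}) = 0$. The closed form gives $0$, hence $C = 0$.

Setting $a = \frac{5}{2}$:
$$I = - \frac{\log{\left(3 \right)}}{2} + \frac{\log{\left(7 \right)}}{4}.$$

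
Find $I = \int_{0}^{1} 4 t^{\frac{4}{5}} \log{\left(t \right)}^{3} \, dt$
$- \frac{5000}{2187}$

Start from the elementary integral
$$J(a) = \int_{0}^{1} 4 t^{a} \, dt = \frac{4}{a + 1}.$$

Differentiating under the integral sign brings down a factor of $\ln t$:
$$\frac{dJ}{da} = \int_{0}^{1} 4 t^{a} \log{\left(t \right)} \, dt = - \frac{4}{\left(a + 1\right)^{2}}.$$

Repeating $3$ times in total — each differentiation brings down another $\ln t$ — gives
$$\frac{d^{3}J}{da^{3}} = \int_{0}^{1} 4 t^{a} \log{\left(t \right)}^{3} \, dt = - \frac{24}{\left(a + 1\right)^{4}},$$
and the integrand here is exactly the target integrand, so $I = - \frac{24}{\left(a + 1\right)^{4}}$.

Setting $a = \frac{4}{5}$:
$$I = - \frac{5000}{2187}.$$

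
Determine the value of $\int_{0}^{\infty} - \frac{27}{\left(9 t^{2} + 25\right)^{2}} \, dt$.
$- \frac{9 \pi}{500}$

Recall the elementary integral
$$J(a) = \int_{0}^{\infty} - \frac{1}{3 \left(a^{2} + t^{2}\right)} \, dt = - \frac{\pi}{6 a}.$$

Differentiating under the integral sign with respect to $a$,
$$\frac{dJ}{da} = \int_{0}^{\infty} \frac{2 a}{3 \left(a^{2} + t^{2}\right)^{2}} \, dt = \frac{\pi}{6 a^{2}},$$
so $\int_{0}^{\infty} - \frac{1}{3 \left(a^{2} + t^{2}\right)^{2}} \, dt = - \frac{\pi}{12 a^{3}}$.

Setting $a = \frac{5}{3}$:
$$I = - \frac{9 \pi}{500}.$$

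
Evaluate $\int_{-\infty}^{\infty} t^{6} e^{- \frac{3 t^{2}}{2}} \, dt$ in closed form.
$\frac{5 \sqrt{6} \sqrt{\pi}}{27}$

Begin with the known integral
$$J(a) = \int_{-\infty}^{\infty} e^{- a t^{2}} \, dt = \frac{\sqrt{\pi}}{\sqrt{a}}.$$

Differentiating under the integral sign brings down a factor of $(-t^2)$:
$$\frac{dJ}{da} = \int_{-\infty}^{\infty} - t^{2} e^{- a t^{2}} \, dt = - \frac{\sqrt{\pi}}{2 a^{\frac{3}{2}}}.$$

Repeating $3$ times in total — each differentiation brings down another $(-t^2)$ — gives
$$\frac{d^{3}J}{da^{3}} = \int_{-\infty}^{\infty} - t^{6} e^{- a t^{2}} \, dt = - \frac{15 \sqrt{\pi}}{8 a^{\frac{7}{2}}},$$
and the integrand here is $(-1)^{3}$ times the target integrand, so $I = (-1)^{3}\,\frac{d^{3}J}{da^{3}} = \frac{15 \sqrt{\pi}}{8 a^{\frac{7}{2}}}$.

Setting $a = \frac{3}{2}$:
$$I = \frac{5 \sqrt{6} \sqrt{\pi}}{27}.$$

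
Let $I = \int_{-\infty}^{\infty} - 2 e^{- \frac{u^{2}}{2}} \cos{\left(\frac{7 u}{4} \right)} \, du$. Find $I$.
$- \frac{2 \sqrt{2} \sqrt{\pi}}{e^{\frac{49}{32}}}$

Treat the cosine frequency as a parameter and define $I(b) = \int_{-\infty}^{\infty} - 2 e^{- \frac{u^{2}}{2}} \cos{\left(b u \right)} \, du$.

Differentiating under the integral sign,
$$I'(b) = \int_{-\infty}^{\infty} 2 u e^{- \frac{u^{2}}{2}} \sin{\left(b u \right)} \, du.$$

Integrate $\int_{-\infty}^{\infty} u \sin(b u)\, e^{- \frac{u^{2}}{2}}\, du$ by parts with $w = \sin(b u)$ and $dv = u\, e^{- \frac{u^{2}}{2}}\, du$, giving $v = - e^{- \frac{u^{2}}{2}}$. The boundary term vanishes and
$$\int_{-\infty}^{\infty} u \sin(b u)\, e^{- \frac{u^{2}}{2}}\, du = b \int_{-\infty}^{\infty} \cos(b u)\, e^{- \frac{u^{2}}{2}}\, du,$$
so $I'(b) = - b\, I(b)$.

This is a separable first-order ODE; solving with the initial condition $I(0) = \int_{-\infty}^{\infty} - 2 e^{- \frac{u^{2}}{2}}\,du = - 2 \sqrt{2} \sqrt{\pi}$ gives
$$I(b) = - 2 \sqrt{2} \sqrt{\pi} e^{- \frac{b^{2}}{2}}.$$

Setting $b = \frac{7}{4}$:
$$I = - \frac{2 \sqrt{2} \sqrt{\pi}}{e^{\frac{49}{32}}}.$$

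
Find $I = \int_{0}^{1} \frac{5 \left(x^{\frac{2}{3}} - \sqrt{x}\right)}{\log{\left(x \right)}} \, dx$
$- \log{\left(\frac{59049}{100000} \right)}$

Introduce a parameter $a$ in the exponent: let $I(a) = \int_{0}^{1} \frac{5 \left(x^{\frac{2}{3}} - x^{a}\right)}{\log{\left(x \right)}} \, dx$.

Since $\dfrac{\partial}{\partial a}\,x^{a} = x^{a} \ln x$, the $\ln x$ in the denominator cancels and
$$\frac{dI}{da} = \int_{0}^{1} -5 x^{a} \, dx = -5 \left[\frac{x^{a+1}}{a+1}\right]_0^1 = - \frac{5}{a + 1}.$$

Integrating with respect to $a$ gives $I(a) = - \log{\left(\frac{243 \left(a + 1\right)^{5}}{3125} \right)} + C$.

At $a = \frac{2}{3}$ the integrand is identically $0$, so $I(\frac{2}{3}) = 0$. The closed form gives $0$, hence $C = 0$.

Setting $a = \frac{1}{2}$:
$$I = - \log{\left(\frac{59049}{100000} \right)}.$$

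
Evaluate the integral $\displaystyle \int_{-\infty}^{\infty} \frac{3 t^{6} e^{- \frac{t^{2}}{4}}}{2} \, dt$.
$360 \sqrt{\pi}$

Begin with the known integral
$$J(a) = \int_{-\infty}^{\infty} \frac{3 e^{- a t^{2}}}{2} \, dt = \frac{3 \sqrt{\pi}}{2 \sqrt{a}}.$$

Differentiating under the integral sign brings down a factor of $(-t^2)$:
$$\frac{dJ}{da} = \int_{-\infty}^{\infty} - \frac{3 t^{2} e^{- a t^{2}}}{2} \, dt = - \frac{3 \sqrt{\pi}}{4 a^{\frac{3}{2}}}.$$

Repeating $3$ times in total — each differentiation brings down another $(-t^2)$ — gives
$$\frac{d^{3}J}{da^{3}} = \int_{-\infty}^{\infty} - \frac{3 t^{6} e^{- a t^{2}}}{2} \, dt = - \frac{45 \sqrt{\pi}}{16 a^{\frac{7}{2}}},$$
and the integrand here is $(-1)^{3}$ times the target integrand, so $I = (-1)^{3}\,\frac{d^{3}J}{da^{3}} = \frac{45 \sqrt{\pi}}{16 a^{\frac{7}{2}}}$.

Setting $a = \frac{1}{4}$:
$$I = 360 \sqrt{\pi}.$$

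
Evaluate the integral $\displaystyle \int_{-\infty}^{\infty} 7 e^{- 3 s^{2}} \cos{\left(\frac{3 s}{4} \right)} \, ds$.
$\frac{7 \sqrt{3} \sqrt{\pi}}{3 e^{\frac{3}{64}}}$

Treat the cosine frequency as a parameter and define $I(b) = \int_{-\infty}^{\infty} 7 e^{- 3 s^{2}} \cos{\left(b s \right)} \, ds$.

Differentiating under the integral sign,
$$I'(b) = \int_{-\infty}^{\infty} - 7 s e^{- 3 s^{2}} \sin{\left(b s \right)} \, ds.$$

Integrate $\int_{-\infty}^{\infty} s \sin(b s)\, e^{- 3 s^{2}}\, ds$ by parts with $u = \sin(b s)$ and $dv = s\, e^{- 3 s^{2}}\, ds$, giving $v = - \frac{e^{- 3 s^{2}}}{6}$. The boundary term vanishes and
$$\int_{-\infty}^{\infty} s \sin(b s)\, e^{- 3 s^{2}}\, ds = \frac{b}{6} \int_{-\infty}^{\infty} \cos(b s)\, e^{- 3 s^{2}}\, ds,$$
so $I'(b) = - \frac{b}{6}\, I(b)$.

This is a separable first-order ODE; solving with the initial condition $I(0) = \int_{-\infty}^{\infty} 7 e^{- 3 s^{2}}\,ds = \frac{7 \sqrt{3} \sqrt{\pi}}{3}$ gives
$$I(b) = \frac{7 \sqrt{3} \sqrt{\pi} e^{- \frac{b^{2}}{12}}}{3}.$$

Setting $b = \frac{3}{4}$:
$$I = \frac{7 \sqrt{3} \sqrt{\pi}}{3 e^{\frac{3}{64}}}.$$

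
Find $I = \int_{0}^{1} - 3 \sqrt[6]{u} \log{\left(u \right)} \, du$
$\frac{108}{49}$

Consider the simpler parametrised integral
$$J(a) = \int_{0}^{1} - 3 u^{a} \, du = - \frac{3}{a + 1}.$$

Differentiating under the integral sign brings down a factor of $\ln u$:
$$\frac{dJ}{da} = \int_{0}^{1} - 3 u^{a} \log{\left(u \right)} \, du = \frac{3}{\left(a + 1\right)^{2}}.$$

The integral on the left is $I$, so $I = \frac{3}{\left(a + 1\right)^{2}}$.

Setting $a = \frac{1}{6}$:
$$I = \frac{108}{49}.$$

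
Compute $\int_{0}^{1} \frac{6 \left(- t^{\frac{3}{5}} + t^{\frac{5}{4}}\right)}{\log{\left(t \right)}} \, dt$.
$\log{\left(\frac{8303765625}{1073741824} \right)}$

Consider the one-parameter family: let $I(a) = \int_{0}^{1} \frac{6 \left(- t^{\frac{3}{5}} + t^{a}\right)}{\log{\left(t \right)}} \, dt$.

Since $\dfrac{\partial}{\partial a}\,t^{a} = t^{a} \ln t$, the $\ln t$ in the denominator cancels and
$$\frac{dI}{da} = \int_{0}^{1} 6 t^{a} \, dt = 6 \left[\frac{t^{a+1}}{a+1}\right]_0^1 = \frac{6}{a + 1}.$$

Integrating with respect to $a$ gives $I(a) = \log{\left(\frac{15625 \left(a + 1\right)^{6}}{262144} \right)} + C$.

At $a = \frac{3}{5}$ the integrand is identically $0$, so $I(\frac{3}{5}) = 0$. The closed form gives $0$, hence $C = 0$.

Setting $a = \frac{5}{4}$:
$$I = \log{\left(\frac{8303765625}{1073741824} \right)}.$$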